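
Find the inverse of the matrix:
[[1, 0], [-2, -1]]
[[1, 0], [-2, -1]]

For [[a,b],[c,d]], inverse = (1/det)·[[d,-b],[-c,a]]
det = 1·-1 - 0·-2 = -1
Inverse = (1/-1)·[[-1, 0], [2, 1]]
        = [[1, 0], [-2, -1]]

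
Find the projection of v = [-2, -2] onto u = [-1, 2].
[2/5, -4/5]

The projection of v onto u is proj_u(v) = ((v·u) / (u·u)) · u.
v·u = (-2)*(-1) + (-2)*(2) = -2.
u·u = (-1)*(-1) + (2)*(2) = 5.
coefficient = -2 / 5 = -2/5.
proj_u(v) = -2/5 · [-1, 2] = [2/5, -4/5].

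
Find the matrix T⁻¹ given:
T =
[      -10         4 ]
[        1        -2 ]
det(T) = 16
T⁻¹ =
[     -1/8      -1/4 ]
[    -1/16      -5/8 ]

For a 2×2 matrix T = [[a, b], [c, d]] with det(T) ≠ 0, T⁻¹ = (1/det(T)) * [[d, -b], [-c, a]].
det(T) = (-10)*(-2) - (4)*(1) = 20 - 4 = 16.
T⁻¹ = (1/16) * [[-2, -4], [-1, -10]].
Dividing each entry by 16 and reducing:
T⁻¹ =
[     -1/8      -1/4 ]
[    -1/16      -5/8 ]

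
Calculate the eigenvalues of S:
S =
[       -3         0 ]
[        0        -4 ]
λ = -4, -3

Solve det(S - λI) = 0. For a 2×2 matrix the characteristic equation is λ² - (trace)λ + det = 0.
trace(S) = a + d = -3 - 4 = -7.
det(S) = a*d - b*c = (-3)*(-4) - (0)*(0) = 12 - 0 = 12.
Characteristic equation: λ² - (-7)λ + (12) = 0.
Discriminant = (-7)² - 4*(12) = 49 - 48 = 1.
λ = (-7 ± √1) / 2 = (-7 ± 1) / 2 = -4, -3.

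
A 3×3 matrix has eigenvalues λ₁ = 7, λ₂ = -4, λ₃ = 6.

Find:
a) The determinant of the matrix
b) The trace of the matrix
det = -168, trace = 9

Two standard eigenvalue identities:
- det(A) equals the product of the eigenvalues (counted with multiplicity).
- trace(A) equals the sum of the eigenvalues.
det(A) = (7)*(-4)*(6) = -168.
trace(A) = 7 - 4 + 6 = 9.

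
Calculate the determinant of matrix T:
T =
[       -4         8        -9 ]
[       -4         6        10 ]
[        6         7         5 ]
det(T) = 1376

Expand along row 0 (cofactor expansion): det(T) = a*(e*i - f*h) - b*(d*i - f*g) + c*(d*h - e*g), where the 3×3 is [[a, b, c], [d, e, f], [g, h, i]].
Minor M_00 = (6)*(5) - (10)*(7) = 30 - 70 = -40.
Minor M_01 = (-4)*(5) - (10)*(6) = -20 - 60 = -80.
Minor M_02 = (-4)*(7) - (6)*(6) = -28 - 36 = -64.
det(T) = (-4)*(-40) - (8)*(-80) + (-9)*(-64) = 160 + 640 + 576 = 1376.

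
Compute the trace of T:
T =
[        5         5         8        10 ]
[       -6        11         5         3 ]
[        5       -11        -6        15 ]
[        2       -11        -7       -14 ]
tr(T) = 5 + 11 - 6 - 14 = -4

The trace of a square matrix is the sum of its diagonal entries.
Diagonal entries of T: T[0][0] = 5, T[1][1] = 11, T[2][2] = -6, T[3][3] = -14.
tr(T) = 5 + 11 - 6 - 14 = -4.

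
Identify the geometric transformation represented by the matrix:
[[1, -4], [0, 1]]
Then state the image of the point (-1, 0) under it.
horizontal shear with factor -4; image of (-1, 0) is (-1, 0)

The matrix [[1, k], [0, 1]] sends (x, y) to (x + -4y, y), leaving the y-coordinate fixed: a horizontal shear.
The matrix [[1, -4], [0, 1]] represents: horizontal shear with factor -4.
Applying it to (-1, 0): [1·-1 + -4·0, 0·-1 + 1·0] = (-1, 0).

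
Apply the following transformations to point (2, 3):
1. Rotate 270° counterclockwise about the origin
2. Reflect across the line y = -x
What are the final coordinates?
(2, -3)

Step 1: Rotate 270° → (3, -2)
Step 2: Reflect across the line y = -x → (2, -3)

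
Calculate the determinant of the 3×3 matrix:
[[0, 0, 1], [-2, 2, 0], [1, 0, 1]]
-2

Expansion along first row:
det = 0·det([[2,0],[0,1]]) - 0·det([[-2,0],[1,1]]) + 1·det([[-2,2],[1,0]])
    = 0·(2·1 - 0·0) - 0·(-2·1 - 0·1) + 1·(-2·0 - 2·1)
    = 0·2 - 0·-2 + 1·-2
    = 0 + 0 + -2 = -2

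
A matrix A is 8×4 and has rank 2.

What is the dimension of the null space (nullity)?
2

The rank-nullity theorem for an m×n matrix states:
rank(A) + nullity(A) = n (the number of columns).
Here n = 4 and rank(A) = 2, so nullity(A) = 4 - 2 = 2.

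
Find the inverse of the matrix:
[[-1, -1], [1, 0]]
[[0, 1], [-1, -1]]

For [[a,b],[c,d]], inverse = (1/det)·[[d,-b],[-c,a]]
det = -1·0 - -1·1 = 1
Inverse = (1/1)·[[0, 1], [-1, -1]]
        = [[0, 1], [-1, -1]]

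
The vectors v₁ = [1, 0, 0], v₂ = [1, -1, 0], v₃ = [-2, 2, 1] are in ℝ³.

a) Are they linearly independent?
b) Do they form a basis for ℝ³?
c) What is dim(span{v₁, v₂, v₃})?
Yes independent, yes basis, dim = 3

Stack v₁, v₂, v₃ as rows of a 3×3 matrix.
[[1, 0, 0]; [1, -1, 0]; [-2, 2, 1]] is already lower triangular with nonzero diagonal entries (1, -1, 1), so its determinant is the product of the diagonal entries, det = (1)·(-1)·(1) = -1 ≠ 0, and the rows are linearly independent.
Three linearly independent vectors in ℝ³ form a basis for ℝ³, so dim(span{v₁,v₂,v₃}) = 3.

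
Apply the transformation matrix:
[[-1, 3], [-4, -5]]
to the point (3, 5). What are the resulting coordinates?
(12, -37)

Matrix multiplication:
[[-1, 3], [-4, -5]] × [3, 5]ᵀ
= [-1×3 + 3×5, -4×3 + -5×5]ᵀ
= [12.0000, -37.0000]ᵀ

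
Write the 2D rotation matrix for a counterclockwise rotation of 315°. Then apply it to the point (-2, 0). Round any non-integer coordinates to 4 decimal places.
R = [[√2/2, √2/2], [-√2/2, √2/2]]; R·(-2, 0) = (-1.4142, 1.4142)

Rotation matrix formula: R(θ) = [[cos θ, -sin θ], [sin θ, cos θ]]
For θ = 315°:
cos(315°) = √2/2
sin(315°) = -√2/2
R = [[√2/2, √2/2], [-√2/2, √2/2]]
Apply to (-2, 0): [√2/2·-2 + (√2/2)·0, -√2/2·-2 + √2/2·0] = (-1.4142, 1.4142)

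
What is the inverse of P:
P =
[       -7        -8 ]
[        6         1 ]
det(P) = 41
P⁻¹ =
[     1/41      8/41 ]
[    -6/41     -7/41 ]

For a 2×2 matrix P = [[a, b], [c, d]] with det(P) ≠ 0, P⁻¹ = (1/det(P)) * [[d, -b], [-c, a]].
det(P) = (-7)*(1) - (-8)*(6) = -7 + 48 = 41.
P⁻¹ = (1/41) * [[1, 8], [-6, -7]].
Dividing each entry by 41 and reducing:
P⁻¹ =
[     1/41      8/41 ]
[    -6/41     -7/41 ]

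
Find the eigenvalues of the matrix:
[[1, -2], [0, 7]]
λ = 1 and λ = 7

Characteristic equation: det(A - λI) = 0
λ² - (trace)λ + (det) = 0
λ² - (8)λ + (7) = 0
λ² - 8λ + 7 = 0
Solving: λ = 1, 7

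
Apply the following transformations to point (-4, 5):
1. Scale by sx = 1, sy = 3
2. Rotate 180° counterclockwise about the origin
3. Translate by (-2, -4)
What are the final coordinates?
(2, -19)

Step 1: Scale → (-4, 15)
Step 2: Rotate 180° → (4, -15)
Step 3: Translate → (2, -19)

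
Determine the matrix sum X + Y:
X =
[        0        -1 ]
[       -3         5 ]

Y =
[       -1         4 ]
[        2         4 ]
X + Y =
[       -1         3 ]
[       -1         9 ]

Matrix addition is elementwise: (X+Y)[i][j] = X[i][j] + Y[i][j].
  (X+Y)[0][0] = (0) + (-1) = -1
  (X+Y)[0][1] = (-1) + (4) = 3
  (X+Y)[1][0] = (-3) + (2) = -1
  (X+Y)[1][1] = (5) + (4) = 9
X + Y =
[       -1         3 ]
[       -1         9 ]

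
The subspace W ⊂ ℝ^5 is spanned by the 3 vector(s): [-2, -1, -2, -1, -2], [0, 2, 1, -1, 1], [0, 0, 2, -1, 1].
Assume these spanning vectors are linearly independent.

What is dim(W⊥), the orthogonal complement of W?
dim(W⊥) = 2

For any subspace W of ℝ^n, dim(W) + dim(W⊥) = n (the whole-space dimension).
Here the given 3 vectors are linearly independent, so dim(W) = 3.
Thus dim(W⊥) = n - dim(W) = 5 - 3 = 2.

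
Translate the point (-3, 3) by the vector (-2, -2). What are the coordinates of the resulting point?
(-5, 1)

Translation by (-2, -2):
x' = -3 + -2 = -5
y' = 3 + -2 = 1
Homogeneous matrix: [[1, 0, -2], [0, 1, -2], [0, 0, 1]]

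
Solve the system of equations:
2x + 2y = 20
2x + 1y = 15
x = 5, y = 5

Use elimination (row reduction):
Equation 1: 2x + 2y = 20.
Equation 2: 2x + 1y = 15.
Multiply Eq1 by 2 and Eq2 by 2: 4x + 4y = 40;  4x + 2y = 30.
Subtract: (-2)y = -10, so y = 5.
Back-substitute into Eq1: 2x + 2*(5) = 20, so x = 5.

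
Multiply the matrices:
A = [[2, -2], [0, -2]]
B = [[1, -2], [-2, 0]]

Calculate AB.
[[6, -4], [4, 0]]

Each entry (i,j) of AB = sum over k of A[i][k]*B[k][j].
(AB)[0][0] = (2)*(1) + (-2)*(-2) = 6
(AB)[0][1] = (2)*(-2) + (-2)*(0) = -4
(AB)[1][0] = (0)*(1) + (-2)*(-2) = 4
(AB)[1][1] = (0)*(-2) + (-2)*(0) = 0
AB = [[6, -4], [4, 0]]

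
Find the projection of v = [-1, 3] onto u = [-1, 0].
[-1, 0]

The projection of v onto u is proj_u(v) = ((v·u) / (u·u)) · u.
v·u = (-1)*(-1) + (3)*(0) = 1.
u·u = (-1)*(-1) + (0)*(0) = 1.
coefficient = 1 / 1 = 1.
proj_u(v) = 1 · [-1, 0] = [-1, 0].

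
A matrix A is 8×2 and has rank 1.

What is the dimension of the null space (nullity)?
1

The rank-nullity theorem for an m×n matrix states:
rank(A) + nullity(A) = n (the number of columns).
Here n = 2 and rank(A) = 1, so nullity(A) = 2 - 1 = 1.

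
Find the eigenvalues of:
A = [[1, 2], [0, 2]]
λ = 1, 2

Solve det(A - λI) = 0. For a 2×2 matrix this is λ² - (trace)λ + det = 0.
trace(A) = 1 + 2 = 3.
det(A) = (1)*(2) - (2)*(0) = 2 - 0 = 2.
Characteristic equation: λ² - (3)λ + (2) = 0.
Discriminant: (3)² - 4*(2) = 9 - 8 = 1.
Roots: λ = (3 ± √1) / 2 = 1, 2.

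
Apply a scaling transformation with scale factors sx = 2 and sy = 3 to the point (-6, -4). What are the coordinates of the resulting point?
(-12, -12)

Scaling matrix:
[[2, 0], [0, 3]]
Result: (-6 × 2, -4 × 3) = (-12, -12)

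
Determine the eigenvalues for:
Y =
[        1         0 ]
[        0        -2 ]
λ = -2, 1

Solve det(Y - λI) = 0. For a 2×2 matrix the characteristic equation is λ² - (trace)λ + det = 0.
trace(Y) = a + d = 1 - 2 = -1.
det(Y) = a*d - b*c = (1)*(-2) - (0)*(0) = -2 - 0 = -2.
Characteristic equation: λ² - (-1)λ + (-2) = 0.
Discriminant = (-1)² - 4*(-2) = 1 + 8 = 9.
λ = (-1 ± √9) / 2 = (-1 ± 3) / 2 = -2, 1.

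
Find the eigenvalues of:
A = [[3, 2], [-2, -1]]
λ = 1, 1

Solve det(A - λI) = 0. For a 2×2 matrix this is λ² - (trace)λ + det = 0.
trace(A) = 3 - 1 = 2.
det(A) = (3)*(-1) - (2)*(-2) = -3 + 4 = 1.
Characteristic equation: λ² - (2)λ + (1) = 0.
Discriminant: (2)² - 4*(1) = 4 - 4 = 0.
Roots: λ = (2 ± √0) / 2 = 1, 1.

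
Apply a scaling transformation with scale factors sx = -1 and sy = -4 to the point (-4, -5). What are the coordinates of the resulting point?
(4, 20)

Scaling matrix:
[[-1, 0], [0, -4]]
Result: (-4 × -1, -5 × -4) = (4, 20)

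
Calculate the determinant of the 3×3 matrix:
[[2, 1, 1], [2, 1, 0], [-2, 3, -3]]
8

Expansion along first row:
det = 2·det([[1,0],[3,-3]]) - 1·det([[2,0],[-2,-3]]) + 1·det([[2,1],[-2,3]])
    = 2·(1·-3 - 0·3) - 1·(2·-3 - 0·-2) + 1·(2·3 - 1·-2)
    = 2·-3 - 1·-6 + 1·8
    = -6 + 6 + 8 = 8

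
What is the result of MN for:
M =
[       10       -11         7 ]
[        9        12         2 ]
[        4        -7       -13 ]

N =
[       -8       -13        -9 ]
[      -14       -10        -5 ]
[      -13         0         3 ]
MN =
[      -17       -20       -14 ]
[     -266      -237      -135 ]
[      235        18       -40 ]

Matrix multiplication: (MN)[i][j] = sum over k of M[i][k] * N[k][j].
  (MN)[0][0] = (10)*(-8) + (-11)*(-14) + (7)*(-13) = -17
  (MN)[0][1] = (10)*(-13) + (-11)*(-10) + (7)*(0) = -20
  (MN)[0][2] = (10)*(-9) + (-11)*(-5) + (7)*(3) = -14
  (MN)[1][0] = (9)*(-8) + (12)*(-14) + (2)*(-13) = -266
  (MN)[1][1] = (9)*(-13) + (12)*(-10) + (2)*(0) = -237
  (MN)[1][2] = (9)*(-9) + (12)*(-5) + (2)*(3) = -135
  (MN)[2][0] = (4)*(-8) + (-7)*(-14) + (-13)*(-13) = 235
  (MN)[2][1] = (4)*(-13) + (-7)*(-10) + (-13)*(0) = 18
  (MN)[2][2] = (4)*(-9) + (-7)*(-5) + (-13)*(3) = -40
MN =
[      -17       -20       -14 ]
[     -266      -237      -135 ]
[      235        18       -40 ]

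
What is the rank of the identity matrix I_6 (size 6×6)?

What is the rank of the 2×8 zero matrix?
rank(I_6) = 6, rank(0) = 0

The identity I_6 has 6 columns that are the standard basis vectors e_1, …, e_6. These are linearly independent, so all 6 columns are pivots and rank(I_6) = 6.
The 2×8 zero matrix has every entry zero, so every row is the zero row and there are no pivots; rank(0) = 0.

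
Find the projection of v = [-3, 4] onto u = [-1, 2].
[-11/5, 22/5]

The projection of v onto u is proj_u(v) = ((v·u) / (u·u)) · u.
v·u = (-3)*(-1) + (4)*(2) = 11.
u·u = (-1)*(-1) + (2)*(2) = 5.
coefficient = 11 / 5 = 11/5.
proj_u(v) = 11/5 · [-1, 2] = [-11/5, 22/5].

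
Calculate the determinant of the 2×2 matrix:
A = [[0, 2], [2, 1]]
-4

For A = [[a, b], [c, d]], det(A) = a*d - b*c.
det(A) = (0)*(1) - (2)*(2) = 0 - 4 = -4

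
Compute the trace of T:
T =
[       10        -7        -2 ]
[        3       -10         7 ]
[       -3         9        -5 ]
tr(T) = 10 - 10 - 5 = -5

The trace of a square matrix is the sum of its diagonal entries.
Diagonal entries of T: T[0][0] = 10, T[1][1] = -10, T[2][2] = -5.
tr(T) = 10 - 10 - 5 = -5.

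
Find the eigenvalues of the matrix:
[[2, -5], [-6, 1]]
λ = -4 and λ = 7

Characteristic equation: det(A - λI) = 0
λ² - (trace)λ + (det) = 0
λ² - (3)λ + (-28) = 0
λ² - 3λ - 28 = 0
Solving: λ = -4, 7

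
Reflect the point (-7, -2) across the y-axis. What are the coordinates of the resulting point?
(7, -2)

Reflection across y-axis: (-7, -2) → (7, -2)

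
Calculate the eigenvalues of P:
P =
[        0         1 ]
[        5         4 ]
λ = -1, 5

Solve det(P - λI) = 0. For a 2×2 matrix the characteristic equation is λ² - (trace)λ + det = 0.
trace(P) = a + d = 0 + 4 = 4.
det(P) = a*d - b*c = (0)*(4) - (1)*(5) = 0 - 5 = -5.
Characteristic equation: λ² - (4)λ + (-5) = 0.
Discriminant = (4)² - 4*(-5) = 16 + 20 = 36.
λ = (4 ± √36) / 2 = (4 ± 6) / 2 = -1, 5.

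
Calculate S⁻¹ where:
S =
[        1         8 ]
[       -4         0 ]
det(S) = 32
S⁻¹ =
[        0      -1/4 ]
[      1/8      1/32 ]

For a 2×2 matrix S = [[a, b], [c, d]] with det(S) ≠ 0, S⁻¹ = (1/det(S)) * [[d, -b], [-c, a]].
det(S) = (1)*(0) - (8)*(-4) = 0 + 32 = 32.
S⁻¹ = (1/32) * [[0, -8], [4, 1]].
Dividing each entry by 32 and reducing:
S⁻¹ =
[        0      -1/4 ]
[      1/8      1/32 ]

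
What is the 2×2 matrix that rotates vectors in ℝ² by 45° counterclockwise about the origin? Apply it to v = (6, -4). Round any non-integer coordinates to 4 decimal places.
R = [[√2/2, -√2/2], [√2/2, √2/2]]; R·v = (7.0711, 1.4142)

A counterclockwise rotation by angle θ in ℝ² has matrix R(θ) = [[cos θ, -sin θ], [sin θ, cos θ]].
For θ = 45°: cos θ = √2/2, sin θ = √2/2.
R(45°) = [[√2/2, -√2/2], [√2/2, √2/2]].
R·v = [√2/2·6 + (-√2/2)·-4, √2/2·6 + √2/2·-4] = (7.0711, 1.4142).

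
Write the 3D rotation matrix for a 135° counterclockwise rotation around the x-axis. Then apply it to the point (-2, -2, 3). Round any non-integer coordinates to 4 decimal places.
R = [[1, 0, 0], [0, -√2/2, -√2/2], [0, √2/2, -√2/2]]; R·(-2, -2, 3) = (-2.0000, -0.7071, -3.5355)

Rotation matrix for 135° around x-axis:
cos(135°) = -√2/2, sin(135°) = √2/2
R = [[1, 0, 0], [0, -√2/2, -√2/2], [0, √2/2, -√2/2]]
Apply to (-2, -2, 3): R·[-2, -2, 3]ᵀ = (-2.0000, -0.7071, -3.5355)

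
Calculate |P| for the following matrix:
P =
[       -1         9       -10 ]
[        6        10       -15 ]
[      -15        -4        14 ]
det(P) = -71

Expand along row 0 (cofactor expansion): det(P) = a*(e*i - f*h) - b*(d*i - f*g) + c*(d*h - e*g), where the 3×3 is [[a, b, c], [d, e, f], [g, h, i]].
Minor M_00 = (10)*(14) - (-15)*(-4) = 140 - 60 = 80.
Minor M_01 = (6)*(14) - (-15)*(-15) = 84 - 225 = -141.
Minor M_02 = (6)*(-4) - (10)*(-15) = -24 + 150 = 126.
det(P) = (-1)*(80) - (9)*(-141) + (-10)*(126) = -80 + 1269 - 1260 = -71.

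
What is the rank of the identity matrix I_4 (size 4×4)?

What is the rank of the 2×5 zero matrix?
rank(I_4) = 4, rank(0) = 0

The identity I_4 has 4 columns that are the standard basis vectors e_1, …, e_4. These are linearly independent, so all 4 columns are pivots and rank(I_4) = 4.
The 2×5 zero matrix has every entry zero, so every row is the zero row and there are no pivots; rank(0) = 0.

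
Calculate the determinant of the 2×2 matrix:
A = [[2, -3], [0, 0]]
0

For A = [[a, b], [c, d]], det(A) = a*d - b*c.
det(A) = (2)*(0) - (-3)*(0) = 0 - 0 = 0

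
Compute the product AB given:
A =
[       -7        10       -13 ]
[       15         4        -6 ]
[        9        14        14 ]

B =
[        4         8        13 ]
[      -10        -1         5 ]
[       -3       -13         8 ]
AB =
[      -89       103      -145 ]
[       38       194       167 ]
[     -146      -124       299 ]

Matrix multiplication: (AB)[i][j] = sum over k of A[i][k] * B[k][j].
  (AB)[0][0] = (-7)*(4) + (10)*(-10) + (-13)*(-3) = -89
  (AB)[0][1] = (-7)*(8) + (10)*(-1) + (-13)*(-13) = 103
  (AB)[0][2] = (-7)*(13) + (10)*(5) + (-13)*(8) = -145
  (AB)[1][0] = (15)*(4) + (4)*(-10) + (-6)*(-3) = 38
  (AB)[1][1] = (15)*(8) + (4)*(-1) + (-6)*(-13) = 194
  (AB)[1][2] = (15)*(13) + (4)*(5) + (-6)*(8) = 167
  (AB)[2][0] = (9)*(4) + (14)*(-10) + (14)*(-3) = -146
  (AB)[2][1] = (9)*(8) + (14)*(-1) + (14)*(-13) = -124
  (AB)[2][2] = (9)*(13) + (14)*(5) + (14)*(8) = 299
AB =
[      -89       103      -145 ]
[       38       194       167 ]
[     -146      -124       299 ]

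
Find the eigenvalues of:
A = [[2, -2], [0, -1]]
λ = -1, 2

Solve det(A - λI) = 0. For a 2×2 matrix this is λ² - (trace)λ + det = 0.
trace(A) = 2 - 1 = 1.
det(A) = (2)*(-1) - (-2)*(0) = -2 - 0 = -2.
Characteristic equation: λ² - (1)λ + (-2) = 0.
Discriminant: (1)² - 4*(-2) = 1 + 8 = 9.
Roots: λ = (1 ± √9) / 2 = -1, 2.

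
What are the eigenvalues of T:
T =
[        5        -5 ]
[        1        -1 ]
λ = 0, 4

Solve det(T - λI) = 0. For a 2×2 matrix the characteristic equation is λ² - (trace)λ + det = 0.
trace(T) = a + d = 5 - 1 = 4.
det(T) = a*d - b*c = (5)*(-1) - (-5)*(1) = -5 + 5 = 0.
Characteristic equation: λ² - (4)λ + (0) = 0.
Discriminant = (4)² - 4*(0) = 16 - 0 = 16.
λ = (4 ± √16) / 2 = (4 ± 4) / 2 = 0, 4.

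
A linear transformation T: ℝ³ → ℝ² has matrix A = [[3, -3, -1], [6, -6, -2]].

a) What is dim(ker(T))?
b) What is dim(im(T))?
dim(ker) = 2, dim(im) = 1

Observe that row 2 = 2 × row 1 (so the rows are linearly dependent).
Thus rank(A) = 1 (only one linearly independent row).
dim(im(T)) = rank(A) = 1.
By the rank-nullity theorem applied to T: ℝ³ → ℝ², rank(A) + nullity(A) = 3 (the domain dimension), so dim(ker(T)) = 3 - 1 = 2.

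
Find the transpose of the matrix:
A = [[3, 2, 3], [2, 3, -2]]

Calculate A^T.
[[3, 2], [2, 3], [3, -2]]

The transpose sends entry (i,j) to (j,i); rows become columns.
Row 0 of A: [3, 2, 3] -> column 0 of A^T.
Row 1 of A: [2, 3, -2] -> column 1 of A^T.
A^T = [[3, 2], [2, 3], [3, -2]]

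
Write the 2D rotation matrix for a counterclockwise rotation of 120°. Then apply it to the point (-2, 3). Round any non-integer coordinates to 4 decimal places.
R = [[-1/2, -√3/2], [√3/2, -1/2]]; R·(-2, 3) = (-1.5981, -3.2321)

Rotation matrix formula: R(θ) = [[cos θ, -sin θ], [sin θ, cos θ]]
For θ = 120°:
cos(120°) = -1/2
sin(120°) = √3/2
R = [[-1/2, -√3/2], [√3/2, -1/2]]
Apply to (-2, 3): [-1/2·-2 + (-√3/2)·3, √3/2·-2 + -1/2·3] = (-1.5981, -3.2321)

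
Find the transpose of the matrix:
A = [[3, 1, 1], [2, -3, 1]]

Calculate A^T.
[[3, 2], [1, -3], [1, 1]]

The transpose sends entry (i,j) to (j,i); rows become columns.
Row 0 of A: [3, 1, 1] -> column 0 of A^T.
Row 1 of A: [2, -3, 1] -> column 1 of A^T.
A^T = [[3, 2], [1, -3], [1, 1]]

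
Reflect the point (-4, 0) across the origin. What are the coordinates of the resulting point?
(4, 0)

Reflection across origin: (-4, 0) → (4, 0)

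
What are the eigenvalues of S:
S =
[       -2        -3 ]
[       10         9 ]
λ = 3, 4

Solve det(S - λI) = 0. For a 2×2 matrix the characteristic equation is λ² - (trace)λ + det = 0.
trace(S) = a + d = -2 + 9 = 7.
det(S) = a*d - b*c = (-2)*(9) - (-3)*(10) = -18 + 30 = 12.
Characteristic equation: λ² - (7)λ + (12) = 0.
Discriminant = (7)² - 4*(12) = 49 - 48 = 1.
λ = (7 ± √1) / 2 = (7 ± 1) / 2 = 3, 4.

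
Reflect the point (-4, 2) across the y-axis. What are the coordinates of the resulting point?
(4, 2)

Reflection across y-axis: (-4, 2) → (4, 2)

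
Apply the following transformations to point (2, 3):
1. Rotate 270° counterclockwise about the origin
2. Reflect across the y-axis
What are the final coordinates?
(-3, -2)

Step 1: Rotate 270° → (3, -2)
Step 2: Reflect across the y-axis → (-3, -2)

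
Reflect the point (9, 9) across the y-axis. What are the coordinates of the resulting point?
(-9, 9)

Reflection across y-axis: (9, 9) → (-9, 9)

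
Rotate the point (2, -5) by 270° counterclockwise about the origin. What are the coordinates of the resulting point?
(-5, -2)

Rotation matrix R(θ) = [[cos θ, -sin θ], [sin θ, cos θ]]; for θ = 270°:
R = [[0, 1], [-1, 0]]
Result: R × [2, -5]ᵀ = [0·2 + (1)·-5, -1·2 + (0)·-5]ᵀ = (-5, -2)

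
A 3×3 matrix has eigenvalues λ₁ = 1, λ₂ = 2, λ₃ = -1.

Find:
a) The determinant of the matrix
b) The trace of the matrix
det = -2, trace = 2

Two standard eigenvalue identities:
- det(A) equals the product of the eigenvalues (counted with multiplicity).
- trace(A) equals the sum of the eigenvalues.
det(A) = (1)*(2)*(-1) = -2.
trace(A) = 1 + 2 - 1 = 2.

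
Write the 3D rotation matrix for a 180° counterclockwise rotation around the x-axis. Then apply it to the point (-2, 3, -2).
R = [[1, 0, 0], [0, -1, 0], [0, 0, -1]]; R·(-2, 3, -2) = (-2, -3, 2)

Rotation matrix for 180° around x-axis:
cos(180°) = -1, sin(180°) = 0
R = [[1, 0, 0], [0, -1, 0], [0, 0, -1]]
Apply to (-2, 3, -2): R·[-2, 3, -2]ᵀ = (-2, -3, 2)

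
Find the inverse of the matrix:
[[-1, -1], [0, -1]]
[[-1, 1], [0, -1]]

For [[a,b],[c,d]], inverse = (1/det)·[[d,-b],[-c,a]]
det = -1·-1 - -1·0 = 1
Inverse = (1/1)·[[-1, 1], [0, -1]]
        = [[-1, 1], [0, -1]]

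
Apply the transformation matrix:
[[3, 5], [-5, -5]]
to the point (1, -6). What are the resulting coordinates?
(-27, 25)

Matrix multiplication:
[[3, 5], [-5, -5]] × [1, -6]ᵀ
= [3×1 + 5×-6, -5×1 + -5×-6]ᵀ
= [-27.0000, 25.0000]ᵀ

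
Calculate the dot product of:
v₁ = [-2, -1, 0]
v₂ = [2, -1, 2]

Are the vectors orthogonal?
-3, No

The dot product is the sum of products of corresponding components.
v₁·v₂ = (-2)*(2) + (-1)*(-1) + (0)*(2) = -4 + 1 + 0 = -3.
Two vectors are orthogonal iff their dot product is 0; here the dot product is -3, so the vectors are not orthogonal.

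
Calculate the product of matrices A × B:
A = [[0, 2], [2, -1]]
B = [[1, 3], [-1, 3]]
[[-2, 6], [3, 3]]

Matrix multiplication:
C[0][0] = 0×1 + 2×-1 = -2
C[0][1] = 0×3 + 2×3 = 6
C[1][0] = 2×1 + -1×-1 = 3
C[1][1] = 2×3 + -1×3 = 3
Result: [[-2, 6], [3, 3]]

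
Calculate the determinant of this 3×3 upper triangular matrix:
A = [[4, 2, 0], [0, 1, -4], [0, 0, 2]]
8

The determinant of a triangular matrix is the product of its diagonal entries (the off-diagonal entries above the diagonal do not affect it).
det(A) = (4) * (1) * (2) = 8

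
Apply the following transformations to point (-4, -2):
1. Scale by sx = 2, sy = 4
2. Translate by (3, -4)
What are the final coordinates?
(-5, -12)

Step 1: Scale (-4, -2) by (sx, sy) = (2, 4) → (-8, -8)
Step 2: Translate by (3, -4) → (-5, -12)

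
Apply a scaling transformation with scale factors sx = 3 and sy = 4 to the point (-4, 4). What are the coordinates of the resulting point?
(-12, 16)

Scaling matrix:
[[3, 0], [0, 4]]
Result: (-4 × 3, 4 × 4) = (-12, 16)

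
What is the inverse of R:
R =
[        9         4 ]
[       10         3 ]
det(R) = -13
R⁻¹ =
[    -3/13      4/13 ]
[    10/13     -9/13 ]

For a 2×2 matrix R = [[a, b], [c, d]] with det(R) ≠ 0, R⁻¹ = (1/det(R)) * [[d, -b], [-c, a]].
det(R) = (9)*(3) - (4)*(10) = 27 - 40 = -13.
R⁻¹ = (1/-13) * [[3, -4], [-10, 9]].
Dividing each entry by -13 and reducing:
R⁻¹ =
[    -3/13      4/13 ]
[    10/13     -9/13 ]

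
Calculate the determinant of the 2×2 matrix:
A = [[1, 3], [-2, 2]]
8

For A = [[a, b], [c, d]], det(A) = a*d - b*c.
det(A) = (1)*(2) - (3)*(-2) = 2 - -6 = 8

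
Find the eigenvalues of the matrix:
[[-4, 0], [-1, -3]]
λ = -4 and λ = -3

Characteristic equation: det(A - λI) = 0
λ² - (trace)λ + (det) = 0
λ² - (-7)λ + (12) = 0
λ² + 7λ + 12 = 0
Solving: λ = -4, -3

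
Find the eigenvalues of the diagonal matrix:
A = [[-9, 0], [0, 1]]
λ₁ = -9, λ₂ = 1

The characteristic polynomial of A is det(A - λI) = (-9 - λ)(1 - λ) = 0.
The roots are λ = -9 and λ = 1, so the eigenvalues are the diagonal entries.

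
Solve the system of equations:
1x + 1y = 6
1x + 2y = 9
x = 3, y = 3

Use elimination (row reduction):
Equation 1: 1x + 1y = 6.
Equation 2: 1x + 2y = 9.
Multiply Eq1 by 1 and Eq2 by 1: 1x + 1y = 6;  1x + 2y = 9.
Subtract: (1)y = 3, so y = 3.
Back-substitute into Eq1: 1x + 1*(3) = 6, so x = 3.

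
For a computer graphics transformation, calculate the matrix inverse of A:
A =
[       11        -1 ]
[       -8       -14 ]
det(A) = -162
A⁻¹ =
[     7/81    -1/162 ]
[    -4/81   -11/162 ]

For a 2×2 matrix A = [[a, b], [c, d]] with det(A) ≠ 0, A⁻¹ = (1/det(A)) * [[d, -b], [-c, a]].
det(A) = (11)*(-14) - (-1)*(-8) = -154 - 8 = -162.
A⁻¹ = (1/-162) * [[-14, 1], [8, 11]].
Dividing each entry by -162 and reducing:
A⁻¹ =
[     7/81    -1/162 ]
[    -4/81   -11/162 ]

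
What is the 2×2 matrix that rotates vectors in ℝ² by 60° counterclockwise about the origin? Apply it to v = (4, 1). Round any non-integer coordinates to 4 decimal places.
R = [[1/2, -√3/2], [√3/2, 1/2]]; R·v = (1.1340, 3.9641)

A counterclockwise rotation by angle θ in ℝ² has matrix R(θ) = [[cos θ, -sin θ], [sin θ, cos θ]].
For θ = 60°: cos θ = 1/2, sin θ = √3/2.
R(60°) = [[1/2, -√3/2], [√3/2, 1/2]].
R·v = [1/2·4 + (-√3/2)·1, √3/2·4 + 1/2·1] = (1.1340, 3.9641).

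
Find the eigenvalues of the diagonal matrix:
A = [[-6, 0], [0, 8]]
λ₁ = -6, λ₂ = 8

The characteristic polynomial of A is det(A - λI) = (-6 - λ)(8 - λ) = 0.
The roots are λ = -6 and λ = 8, so the eigenvalues are the diagonal entries.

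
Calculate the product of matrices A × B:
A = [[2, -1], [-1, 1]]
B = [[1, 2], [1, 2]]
[[1, 2], [0, 0]]

Matrix multiplication:
C[0][0] = 2×1 + -1×1 = 1
C[0][1] = 2×2 + -1×2 = 2
C[1][0] = -1×1 + 1×1 = 0
C[1][1] = -1×2 + 1×2 = 0
Result: [[1, 2], [0, 0]]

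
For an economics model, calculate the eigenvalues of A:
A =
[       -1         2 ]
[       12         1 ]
λ = -5, 5

Solve det(A - λI) = 0. For a 2×2 matrix the characteristic equation is λ² - (trace)λ + det = 0.
trace(A) = a + d = -1 + 1 = 0.
det(A) = a*d - b*c = (-1)*(1) - (2)*(12) = -1 - 24 = -25.
Characteristic equation: λ² - (0)λ + (-25) = 0.
Discriminant = (0)² - 4*(-25) = 0 + 100 = 100.
λ = (0 ± √100) / 2 = (0 ± 10) / 2 = -5, 5.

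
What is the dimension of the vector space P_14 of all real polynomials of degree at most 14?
Dimension = 15

A polynomial of degree at most 14 can be written as a₀ + a₁x + a₂x² + … + a_14x^14, with 15 free coefficients a₀, …, a_14.
The set {1, x, x², …, x^14} is a basis: it spans P_14 (every such polynomial is a linear combination of these) and is linearly independent (a polynomial is zero iff all its coefficients are zero).
Therefore dim(P_14) = 14 + 1 = 15.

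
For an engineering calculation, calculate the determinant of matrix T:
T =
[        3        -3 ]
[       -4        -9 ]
det(T) = -39

For a 2×2 matrix [[a, b], [c, d]], det = a*d - b*c.
det(T) = (3)*(-9) - (-3)*(-4) = -27 - 12 = -39.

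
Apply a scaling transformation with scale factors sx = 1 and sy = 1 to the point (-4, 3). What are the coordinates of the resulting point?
(-4, 3)

Scaling matrix:
[[1, 0], [0, 1]]
Result: (-4 × 1, 3 × 1) = (-4, 3)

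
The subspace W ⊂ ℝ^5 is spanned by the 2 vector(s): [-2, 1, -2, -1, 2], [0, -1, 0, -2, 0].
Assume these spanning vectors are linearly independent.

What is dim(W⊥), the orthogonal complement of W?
dim(W⊥) = 3

For any subspace W of ℝ^n, dim(W) + dim(W⊥) = n (the whole-space dimension).
Here the given 2 vectors are linearly independent, so dim(W) = 2.
Thus dim(W⊥) = n - dim(W) = 5 - 2 = 3.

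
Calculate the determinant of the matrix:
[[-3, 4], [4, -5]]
-1

For a 2×2 matrix [[a, b], [c, d]], det = ad - bc
det = (-3)(-5) - (4)(4) = 15 - 16 = -1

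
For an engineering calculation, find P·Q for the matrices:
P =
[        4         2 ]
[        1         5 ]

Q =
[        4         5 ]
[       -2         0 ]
PQ =
[       12        20 ]
[       -6         5 ]

Matrix multiplication: (PQ)[i][j] = sum over k of P[i][k] * Q[k][j].
  (PQ)[0][0] = (4)*(4) + (2)*(-2) = 12
  (PQ)[0][1] = (4)*(5) + (2)*(0) = 20
  (PQ)[1][0] = (1)*(4) + (5)*(-2) = -6
  (PQ)[1][1] = (1)*(5) + (5)*(0) = 5
PQ =
[       12        20 ]
[       -6         5 ]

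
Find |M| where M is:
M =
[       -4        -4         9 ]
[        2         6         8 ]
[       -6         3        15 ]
det(M) = 426

Expand along row 0 (cofactor expansion): det(M) = a*(e*i - f*h) - b*(d*i - f*g) + c*(d*h - e*g), where the 3×3 is [[a, b, c], [d, e, f], [g, h, i]].
Minor M_00 = (6)*(15) - (8)*(3) = 90 - 24 = 66.
Minor M_01 = (2)*(15) - (8)*(-6) = 30 + 48 = 78.
Minor M_02 = (2)*(3) - (6)*(-6) = 6 + 36 = 42.
det(M) = (-4)*(66) - (-4)*(78) + (9)*(42) = -264 + 312 + 378 = 426.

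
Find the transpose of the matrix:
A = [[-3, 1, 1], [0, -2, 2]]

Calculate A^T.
[[-3, 0], [1, -2], [1, 2]]

The transpose sends entry (i,j) to (j,i); rows become columns.
Row 0 of A: [-3, 1, 1] -> column 0 of A^T.
Row 1 of A: [0, -2, 2] -> column 1 of A^T.
A^T = [[-3, 0], [1, -2], [1, 2]]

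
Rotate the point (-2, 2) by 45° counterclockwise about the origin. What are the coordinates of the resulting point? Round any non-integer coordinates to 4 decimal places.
(-2.8284, 0.0000)

Rotation matrix R(θ) = [[cos θ, -sin θ], [sin θ, cos θ]]; for θ = 45°:
R = [[√2/2, -√2/2], [√2/2, √2/2]]
Result: R × [-2, 2]ᵀ = [√2/2·-2 + (-√2/2)·2, √2/2·-2 + (√2/2)·2]ᵀ = (-2.8284, 0.0000)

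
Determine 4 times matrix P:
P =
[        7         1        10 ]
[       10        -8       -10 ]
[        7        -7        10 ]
4P =
[       28         4        40 ]
[       40       -32       -40 ]
[       28       -28        40 ]

Scalar multiplication is elementwise: (4P)[i][j] = 4 * P[i][j].
  (4P)[0][0] = 4 * (7) = 28
  (4P)[0][1] = 4 * (1) = 4
  (4P)[0][2] = 4 * (10) = 40
  (4P)[1][0] = 4 * (10) = 40
  (4P)[1][1] = 4 * (-8) = -32
  (4P)[1][2] = 4 * (-10) = -40
  (4P)[2][0] = 4 * (7) = 28
  (4P)[2][1] = 4 * (-7) = -28
  (4P)[2][2] = 4 * (10) = 40
4P =
[       28         4        40 ]
[       40       -32       -40 ]
[       28       -28        40 ]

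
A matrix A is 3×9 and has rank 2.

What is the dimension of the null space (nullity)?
7

The rank-nullity theorem for an m×n matrix states:
rank(A) + nullity(A) = n (the number of columns).
Here n = 9 and rank(A) = 2, so nullity(A) = 9 - 2 = 7.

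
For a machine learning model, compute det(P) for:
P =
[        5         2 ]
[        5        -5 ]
det(P) = -35

For a 2×2 matrix [[a, b], [c, d]], det = a*d - b*c.
det(P) = (5)*(-5) - (2)*(5) = -25 - 10 = -35.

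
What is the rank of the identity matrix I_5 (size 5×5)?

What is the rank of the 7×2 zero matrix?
rank(I_5) = 5, rank(0) = 0

The identity I_5 has 5 columns that are the standard basis vectors e_1, …, e_5. These are linearly independent, so all 5 columns are pivots and rank(I_5) = 5.
The 7×2 zero matrix has every entry zero, so every row is the zero row and there are no pivots; rank(0) = 0.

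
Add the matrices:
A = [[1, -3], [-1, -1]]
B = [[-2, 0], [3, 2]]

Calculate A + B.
[[-1, -3], [2, 1]]

Add corresponding elements:
(1)+(-2)=-1
(-3)+(0)=-3
(-1)+(3)=2
(-1)+(2)=1
A + B = [[-1, -3], [2, 1]]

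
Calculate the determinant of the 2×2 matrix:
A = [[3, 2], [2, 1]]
-1

For A = [[a, b], [c, d]], det(A) = a*d - b*c.
det(A) = (3)*(1) - (2)*(2) = 3 - 4 = -1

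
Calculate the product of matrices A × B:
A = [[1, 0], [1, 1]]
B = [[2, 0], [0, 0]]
[[2, 0], [2, 0]]

Matrix multiplication:
C[0][0] = 1×2 + 0×0 = 2
C[0][1] = 1×0 + 0×0 = 0
C[1][0] = 1×2 + 1×0 = 2
C[1][1] = 1×0 + 1×0 = 0
Result: [[2, 0], [2, 0]]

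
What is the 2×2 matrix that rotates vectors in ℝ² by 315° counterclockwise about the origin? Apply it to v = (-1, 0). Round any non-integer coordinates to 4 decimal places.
R = [[√2/2, √2/2], [-√2/2, √2/2]]; R·v = (-0.7071, 0.7071)

A counterclockwise rotation by angle θ in ℝ² has matrix R(θ) = [[cos θ, -sin θ], [sin θ, cos θ]].
For θ = 315°: cos θ = √2/2, sin θ = -√2/2.
R(315°) = [[√2/2, √2/2], [-√2/2, √2/2]].
R·v = [√2/2·-1 + (√2/2)·0, -√2/2·-1 + √2/2·0] = (-0.7071, 0.7071).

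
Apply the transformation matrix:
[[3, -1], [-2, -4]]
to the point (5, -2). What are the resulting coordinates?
(17, -2)

Matrix multiplication:
[[3, -1], [-2, -4]] × [5, -2]ᵀ
= [3×5 + -1×-2, -2×5 + -4×-2]ᵀ
= [17.0000, -2.0000]ᵀ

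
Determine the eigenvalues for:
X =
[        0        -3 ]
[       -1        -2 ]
λ = -3, 1

Solve det(X - λI) = 0. For a 2×2 matrix the characteristic equation is λ² - (trace)λ + det = 0.
trace(X) = a + d = 0 - 2 = -2.
det(X) = a*d - b*c = (0)*(-2) - (-3)*(-1) = 0 - 3 = -3.
Characteristic equation: λ² - (-2)λ + (-3) = 0.
Discriminant = (-2)² - 4*(-3) = 4 + 12 = 16.
λ = (-2 ± √16) / 2 = (-2 ± 4) / 2 = -3, 1.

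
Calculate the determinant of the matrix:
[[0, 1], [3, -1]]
-3

For a 2×2 matrix [[a, b], [c, d]], det = ad - bc
det = (0)(-1) - (1)(3) = 0 - 3 = -3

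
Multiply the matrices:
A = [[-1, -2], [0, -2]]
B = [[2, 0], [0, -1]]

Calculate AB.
[[-2, 2], [0, 2]]

Each entry (i,j) of AB = sum over k of A[i][k]*B[k][j].
(AB)[0][0] = (-1)*(2) + (-2)*(0) = -2
(AB)[0][1] = (-1)*(0) + (-2)*(-1) = 2
(AB)[1][0] = (0)*(2) + (-2)*(0) = 0
(AB)[1][1] = (0)*(0) + (-2)*(-1) = 2
AB = [[-2, 2], [0, 2]]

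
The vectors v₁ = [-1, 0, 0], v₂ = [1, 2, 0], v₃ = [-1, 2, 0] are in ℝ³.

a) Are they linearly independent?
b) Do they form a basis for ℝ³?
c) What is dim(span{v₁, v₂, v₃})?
Not independent, not a basis, dim(span) = 2

Check whether v₃ can be written as a linear combination of v₁ and v₂.
v₃ = (2)·v₁ + (1)·v₂ = [-1, 2, 0], so the three vectors are linearly dependent.
Thus they do not form a basis for ℝ³, and dim(span{v₁, v₂, v₃}) = 2 (spanned by v₁ and v₂).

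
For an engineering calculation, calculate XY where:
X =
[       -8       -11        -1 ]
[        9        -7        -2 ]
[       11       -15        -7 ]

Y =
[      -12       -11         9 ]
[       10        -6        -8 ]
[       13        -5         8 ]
XY =
[      -27       159         8 ]
[     -204       -47       121 ]
[     -373         4       163 ]

Matrix multiplication: (XY)[i][j] = sum over k of X[i][k] * Y[k][j].
  (XY)[0][0] = (-8)*(-12) + (-11)*(10) + (-1)*(13) = -27
  (XY)[0][1] = (-8)*(-11) + (-11)*(-6) + (-1)*(-5) = 159
  (XY)[0][2] = (-8)*(9) + (-11)*(-8) + (-1)*(8) = 8
  (XY)[1][0] = (9)*(-12) + (-7)*(10) + (-2)*(13) = -204
  (XY)[1][1] = (9)*(-11) + (-7)*(-6) + (-2)*(-5) = -47
  (XY)[1][2] = (9)*(9) + (-7)*(-8) + (-2)*(8) = 121
  (XY)[2][0] = (11)*(-12) + (-15)*(10) + (-7)*(13) = -373
  (XY)[2][1] = (11)*(-11) + (-15)*(-6) + (-7)*(-5) = 4
  (XY)[2][2] = (11)*(9) + (-15)*(-8) + (-7)*(8) = 163
XY =
[      -27       159         8 ]
[     -204       -47       121 ]
[     -373         4       163 ]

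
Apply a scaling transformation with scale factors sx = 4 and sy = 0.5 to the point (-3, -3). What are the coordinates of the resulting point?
(-12, -1.5)

Scaling matrix:
[[4, 0], [0, 0.50]]
Result: (-3 × 4, -3 × 0.5) = (-12, -1.5)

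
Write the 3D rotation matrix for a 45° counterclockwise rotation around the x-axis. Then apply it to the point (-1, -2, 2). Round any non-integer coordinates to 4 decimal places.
R = [[1, 0, 0], [0, √2/2, -√2/2], [0, √2/2, √2/2]]; R·(-1, -2, 2) = (-1.0000, -2.8284, 0.0000)

Rotation matrix for 45° around x-axis:
cos(45°) = √2/2, sin(45°) = √2/2
R = [[1, 0, 0], [0, √2/2, -√2/2], [0, √2/2, √2/2]]
Apply to (-1, -2, 2): R·[-1, -2, 2]ᵀ = (-1.0000, -2.8284, 0.0000)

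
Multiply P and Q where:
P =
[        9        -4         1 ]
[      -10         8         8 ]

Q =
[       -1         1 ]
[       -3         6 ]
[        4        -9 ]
PQ =
[        7       -24 ]
[       18       -34 ]

Matrix multiplication: (PQ)[i][j] = sum over k of P[i][k] * Q[k][j].
  (PQ)[0][0] = (9)*(-1) + (-4)*(-3) + (1)*(4) = 7
  (PQ)[0][1] = (9)*(1) + (-4)*(6) + (1)*(-9) = -24
  (PQ)[1][0] = (-10)*(-1) + (8)*(-3) + (8)*(4) = 18
  (PQ)[1][1] = (-10)*(1) + (8)*(6) + (8)*(-9) = -34
PQ =
[        7       -24 ]
[       18       -34 ]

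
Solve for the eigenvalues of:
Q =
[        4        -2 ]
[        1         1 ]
λ = 2, 3

Solve det(Q - λI) = 0. For a 2×2 matrix the characteristic equation is λ² - (trace)λ + det = 0.
trace(Q) = a + d = 4 + 1 = 5.
det(Q) = a*d - b*c = (4)*(1) - (-2)*(1) = 4 + 2 = 6.
Characteristic equation: λ² - (5)λ + (6) = 0.
Discriminant = (5)² - 4*(6) = 25 - 24 = 1.
λ = (5 ± √1) / 2 = (5 ± 1) / 2 = 2, 3.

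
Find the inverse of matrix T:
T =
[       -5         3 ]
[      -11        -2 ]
det(T) = 43
T⁻¹ =
[    -2/43     -3/43 ]
[    11/43     -5/43 ]

For a 2×2 matrix T = [[a, b], [c, d]] with det(T) ≠ 0, T⁻¹ = (1/det(T)) * [[d, -b], [-c, a]].
det(T) = (-5)*(-2) - (3)*(-11) = 10 + 33 = 43.
T⁻¹ = (1/43) * [[-2, -3], [11, -5]].
Dividing each entry by 43 and reducing:
T⁻¹ =
[    -2/43     -3/43 ]
[    11/43     -5/43 ]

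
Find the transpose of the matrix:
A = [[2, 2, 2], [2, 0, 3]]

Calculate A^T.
[[2, 2], [2, 0], [2, 3]]

The transpose sends entry (i,j) to (j,i); rows become columns.
Row 0 of A: [2, 2, 2] -> column 0 of A^T.
Row 1 of A: [2, 0, 3] -> column 1 of A^T.
A^T = [[2, 2], [2, 0], [2, 3]]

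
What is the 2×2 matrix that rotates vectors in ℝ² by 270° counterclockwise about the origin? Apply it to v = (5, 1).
R = [[0, 1], [-1, 0]]; R·v = (1, -5)

A counterclockwise rotation by angle θ in ℝ² has matrix R(θ) = [[cos θ, -sin θ], [sin θ, cos θ]].
For θ = 270°: cos θ = 0, sin θ = -1.
R(270°) = [[0, 1], [-1, 0]].
R·v = [0·5 + (1)·1, -1·5 + 0·1] = (1, -5).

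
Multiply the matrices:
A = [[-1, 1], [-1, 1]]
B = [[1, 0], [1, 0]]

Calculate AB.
[[0, 0], [0, 0]]

Each entry (i,j) of AB = sum over k of A[i][k]*B[k][j].
(AB)[0][0] = (-1)*(1) + (1)*(1) = 0
(AB)[0][1] = (-1)*(0) + (1)*(0) = 0
(AB)[1][0] = (-1)*(1) + (1)*(1) = 0
(AB)[1][1] = (-1)*(0) + (1)*(0) = 0
AB = [[0, 0], [0, 0]]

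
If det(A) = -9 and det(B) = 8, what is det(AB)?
-72

Use the multiplicative property of determinants: det(AB) = det(A)*det(B).
det(AB) = (-9)*(8) = -72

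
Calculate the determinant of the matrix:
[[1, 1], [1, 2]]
1

For a 2×2 matrix [[a, b], [c, d]], det = ad - bc
det = (1)(2) - (1)(1) = 2 - 1 = 1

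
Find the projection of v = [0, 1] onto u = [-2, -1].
[2/5, 1/5]

The projection of v onto u is proj_u(v) = ((v·u) / (u·u)) · u.
v·u = (0)*(-2) + (1)*(-1) = -1.
u·u = (-2)*(-2) + (-1)*(-1) = 5.
coefficient = -1 / 5 = -1/5.
proj_u(v) = -1/5 · [-2, -1] = [2/5, 1/5].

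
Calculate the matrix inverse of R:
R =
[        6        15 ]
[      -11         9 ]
det(R) = 219
R⁻¹ =
[     3/73     -5/73 ]
[   11/219      2/73 ]

For a 2×2 matrix R = [[a, b], [c, d]] with det(R) ≠ 0, R⁻¹ = (1/det(R)) * [[d, -b], [-c, a]].
det(R) = (6)*(9) - (15)*(-11) = 54 + 165 = 219.
R⁻¹ = (1/219) * [[9, -15], [11, 6]].
Dividing each entry by 219 and reducing:
R⁻¹ =
[     3/73     -5/73 ]
[   11/219      2/73 ]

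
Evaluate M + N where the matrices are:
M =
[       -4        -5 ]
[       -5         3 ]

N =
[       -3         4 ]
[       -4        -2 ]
M + N =
[       -7        -1 ]
[       -9         1 ]

Matrix addition is elementwise: (M+N)[i][j] = M[i][j] + N[i][j].
  (M+N)[0][0] = (-4) + (-3) = -7
  (M+N)[0][1] = (-5) + (4) = -1
  (M+N)[1][0] = (-5) + (-4) = -9
  (M+N)[1][1] = (3) + (-2) = 1
M + N =
[       -7        -1 ]
[       -9         1 ]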